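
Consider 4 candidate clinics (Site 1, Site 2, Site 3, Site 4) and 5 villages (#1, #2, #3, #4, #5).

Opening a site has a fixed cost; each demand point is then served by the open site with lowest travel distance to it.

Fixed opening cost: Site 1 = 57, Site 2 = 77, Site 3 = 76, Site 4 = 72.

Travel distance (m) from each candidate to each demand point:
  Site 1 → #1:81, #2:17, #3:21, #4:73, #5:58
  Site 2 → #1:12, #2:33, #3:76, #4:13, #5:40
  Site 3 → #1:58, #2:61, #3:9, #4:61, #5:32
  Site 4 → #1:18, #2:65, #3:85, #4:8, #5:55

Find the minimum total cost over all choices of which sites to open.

237

Open {Site 1, Site 2}: assign each demand point to its cheapest open site.
  #1→Site 2 12, #2→Site 1 17, #3→Site 1 21, #4→Site 2 13, #5→Site 2 40
  travel distance 103, fixed 134 → total 237.
Compare {Site 1, Site 4}: travel distance 119 + fixed 129 = 248.
Compare {Site 2}: travel distance 174 + fixed 77 = 251.
Compare {Site 2, Site 3}: travel distance 99 + fixed 153 = 252.
All other subsets cost ≥ 248. Minimum total cost: 237.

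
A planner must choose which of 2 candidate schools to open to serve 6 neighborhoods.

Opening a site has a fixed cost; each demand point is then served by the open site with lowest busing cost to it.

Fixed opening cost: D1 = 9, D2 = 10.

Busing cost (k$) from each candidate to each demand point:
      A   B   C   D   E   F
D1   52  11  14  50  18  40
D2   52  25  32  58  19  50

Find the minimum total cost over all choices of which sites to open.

Open {D1}: assign each demand point to its cheapest open site.
  A→D1 52, B→D1 11, C→D1 14, D→D1 50, E→D1 18, F→D1 40
  busing cost 185, fixed 9 → total 194.
Compare {D1, D2}: busing cost 185 + fixed 19 = 204.
Compare {D2}: busing cost 236 + fixed 10 = 246.

194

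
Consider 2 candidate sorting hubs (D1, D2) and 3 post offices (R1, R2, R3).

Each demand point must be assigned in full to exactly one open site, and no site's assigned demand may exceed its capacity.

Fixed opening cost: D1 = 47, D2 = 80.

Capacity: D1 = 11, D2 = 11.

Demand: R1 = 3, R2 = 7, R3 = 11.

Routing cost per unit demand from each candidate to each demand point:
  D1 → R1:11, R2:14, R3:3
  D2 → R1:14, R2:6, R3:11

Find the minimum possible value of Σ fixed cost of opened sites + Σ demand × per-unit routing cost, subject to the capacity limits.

244

Open {D1, D2}; cheapest assignment that respects the capacities:
  D1 (cap 11, load 11): R3 — cost 11×3 = 33
  D2 (cap 11, load 10): R1, R2 — cost 3×14 + 7×6 = 84
  Shipping 117, fixed 127 → total 244.
  Any other capacity-feasible assignment to {D1, D2} ships for at least 117.
Total demand is 21 and no other set of sites has combined capacity ≥ 21, so {D1, D2} is the only feasible choice of open sites. Minimum: 244.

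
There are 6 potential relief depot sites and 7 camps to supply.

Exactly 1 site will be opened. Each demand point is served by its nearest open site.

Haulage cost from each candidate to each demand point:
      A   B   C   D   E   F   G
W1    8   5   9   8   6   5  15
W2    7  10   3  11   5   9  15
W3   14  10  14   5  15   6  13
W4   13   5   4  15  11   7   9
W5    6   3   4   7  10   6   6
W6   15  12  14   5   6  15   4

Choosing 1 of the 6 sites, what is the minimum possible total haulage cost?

Open {W5}.
  A→W5 6, B→W5 3, C→W5 4, D→W5 7, E→W5 10, F→W5 6, G→W5 6  ⇒ total 42.
Compare {W1}: total 56.
Compare {W2}: total 60.
No size-1 selection does better; minimum is 42.

42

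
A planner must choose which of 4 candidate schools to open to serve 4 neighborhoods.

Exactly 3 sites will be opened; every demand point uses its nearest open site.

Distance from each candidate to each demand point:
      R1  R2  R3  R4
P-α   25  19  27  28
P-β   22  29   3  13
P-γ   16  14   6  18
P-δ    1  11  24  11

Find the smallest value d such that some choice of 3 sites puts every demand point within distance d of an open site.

Open {P-α, P-β, P-δ}.
  Farthest demand point is R2 at distance 11 (to P-δ); all others are ≤ 11.
With {P-α, P-γ, P-δ} the worst case is 11.
With {P-β, P-γ, P-δ} the worst case is 11.
No size-3 selection achieves below 11.

11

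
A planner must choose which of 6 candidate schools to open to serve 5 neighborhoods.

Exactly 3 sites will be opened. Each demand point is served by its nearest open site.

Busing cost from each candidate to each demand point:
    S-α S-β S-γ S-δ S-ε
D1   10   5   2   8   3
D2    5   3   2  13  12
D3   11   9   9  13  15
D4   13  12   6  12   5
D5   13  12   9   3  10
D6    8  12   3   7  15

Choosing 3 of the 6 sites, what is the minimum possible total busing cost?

16

Open {D1, D2, D5}.
  S-α→D2 5, S-β→D2 3, S-γ→D1 2, S-δ→D5 3, S-ε→D1 3  ⇒ total 16.
Compare {D2, D4, D5}: total 18.
Compare {D1, D2, D6}: total 20.
No size-3 selection does better; minimum is 16.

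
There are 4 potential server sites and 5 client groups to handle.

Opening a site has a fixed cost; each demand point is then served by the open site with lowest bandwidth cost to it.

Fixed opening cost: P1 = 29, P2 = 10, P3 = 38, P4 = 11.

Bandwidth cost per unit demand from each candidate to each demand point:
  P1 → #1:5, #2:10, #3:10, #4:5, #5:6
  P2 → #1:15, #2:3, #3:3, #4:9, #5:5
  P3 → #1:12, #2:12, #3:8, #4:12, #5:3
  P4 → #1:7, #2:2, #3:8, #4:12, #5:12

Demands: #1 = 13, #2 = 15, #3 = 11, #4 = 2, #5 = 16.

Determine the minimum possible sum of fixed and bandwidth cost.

268

Open {P1, P2, P4}: assign each demand point to its cheapest open site.
  #1→P1 13×5=65, #2→P4 15×2=30, #3→P2 11×3=33, #4→P1 2×5=10, #5→P2 16×5=80
  bandwidth cost 218, fixed 50 → total 268.
Compare {P1, P2}: bandwidth cost 233 + fixed 39 = 272.
Compare {P2, P4}: bandwidth cost 252 + fixed 21 = 273.
Compare {P1, P2, P3, P4}: bandwidth cost 186 + fixed 88 = 274.
All other subsets cost ≥ 272. Minimum total cost: 268.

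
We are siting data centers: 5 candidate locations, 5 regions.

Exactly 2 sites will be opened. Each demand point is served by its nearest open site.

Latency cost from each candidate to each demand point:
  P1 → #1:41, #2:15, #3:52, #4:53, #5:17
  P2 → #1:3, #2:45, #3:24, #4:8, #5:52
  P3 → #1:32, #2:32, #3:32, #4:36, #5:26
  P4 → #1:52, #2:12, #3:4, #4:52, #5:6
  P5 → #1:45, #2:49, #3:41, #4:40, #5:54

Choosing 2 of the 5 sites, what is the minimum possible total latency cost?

33

Open {P2, P4}.
  #1→P2 3, #2→P4 12, #3→P4 4, #4→P2 8, #5→P4 6  ⇒ total 33.
Compare {P1, P2}: total 67.
Compare {P3, P4}: total 90.
No size-2 selection does better; minimum is 33.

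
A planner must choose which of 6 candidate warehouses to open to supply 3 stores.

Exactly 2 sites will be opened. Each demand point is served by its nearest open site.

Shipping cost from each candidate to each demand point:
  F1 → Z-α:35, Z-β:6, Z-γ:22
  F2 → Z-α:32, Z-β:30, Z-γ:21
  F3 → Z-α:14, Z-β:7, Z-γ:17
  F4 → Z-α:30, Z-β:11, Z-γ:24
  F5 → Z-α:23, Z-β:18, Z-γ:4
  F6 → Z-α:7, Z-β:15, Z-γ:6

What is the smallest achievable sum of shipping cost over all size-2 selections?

Open {F1, F6}.
  Z-α→F6 7, Z-β→F1 6, Z-γ→F6 6  ⇒ total 19.
Compare {F3, F6}: total 20.
Compare {F4, F6}: total 24.
No size-2 selection does better; minimum is 19.

19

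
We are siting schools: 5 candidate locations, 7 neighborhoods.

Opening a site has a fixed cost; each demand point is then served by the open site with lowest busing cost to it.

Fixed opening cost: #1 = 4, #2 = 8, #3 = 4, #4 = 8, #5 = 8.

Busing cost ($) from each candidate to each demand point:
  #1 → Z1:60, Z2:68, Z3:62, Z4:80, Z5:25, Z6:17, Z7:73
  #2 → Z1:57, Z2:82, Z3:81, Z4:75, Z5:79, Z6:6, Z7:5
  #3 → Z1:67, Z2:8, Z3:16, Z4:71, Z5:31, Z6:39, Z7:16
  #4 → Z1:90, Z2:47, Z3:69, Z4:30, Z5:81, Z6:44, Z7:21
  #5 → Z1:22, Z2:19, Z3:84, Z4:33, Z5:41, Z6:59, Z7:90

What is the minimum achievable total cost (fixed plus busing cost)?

139

Open {#1, #2, #3, #5}: assign each demand point to its cheapest open site.
  Z1→#5 22, Z2→#3 8, Z3→#3 16, Z4→#5 33, Z5→#1 25, Z6→#2 6, Z7→#2 5
  busing cost 115, fixed 24 → total 139.
Compare {#2, #3, #5}: busing cost 121 + fixed 20 = 141.
Compare {#1, #2, #3, #4, #5}: busing cost 112 + fixed 32 = 144.
Compare {#2, #3, #4, #5}: busing cost 118 + fixed 28 = 146.
All other subsets cost ≥ 141. Minimum total cost: 139.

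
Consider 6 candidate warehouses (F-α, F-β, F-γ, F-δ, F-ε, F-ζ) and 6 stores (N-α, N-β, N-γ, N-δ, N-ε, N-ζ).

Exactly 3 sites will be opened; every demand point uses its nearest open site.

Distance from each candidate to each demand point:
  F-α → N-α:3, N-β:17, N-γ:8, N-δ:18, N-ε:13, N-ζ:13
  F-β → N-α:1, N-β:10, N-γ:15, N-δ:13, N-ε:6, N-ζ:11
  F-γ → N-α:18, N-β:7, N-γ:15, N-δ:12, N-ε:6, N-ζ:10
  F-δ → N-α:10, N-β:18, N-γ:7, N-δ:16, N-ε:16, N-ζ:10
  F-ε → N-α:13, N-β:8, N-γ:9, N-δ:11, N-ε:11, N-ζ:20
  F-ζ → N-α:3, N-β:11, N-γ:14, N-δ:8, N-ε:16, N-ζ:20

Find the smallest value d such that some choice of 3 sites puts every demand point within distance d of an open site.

Open {F-α, F-γ, F-ζ}.
  Farthest demand point is N-ζ at distance 10 (to F-γ); all others are ≤ 10.
With {F-β, F-δ, F-ζ} the worst case is 10.
With {F-γ, F-δ, F-ζ} the worst case is 10.
No size-3 selection achieves below 10.

10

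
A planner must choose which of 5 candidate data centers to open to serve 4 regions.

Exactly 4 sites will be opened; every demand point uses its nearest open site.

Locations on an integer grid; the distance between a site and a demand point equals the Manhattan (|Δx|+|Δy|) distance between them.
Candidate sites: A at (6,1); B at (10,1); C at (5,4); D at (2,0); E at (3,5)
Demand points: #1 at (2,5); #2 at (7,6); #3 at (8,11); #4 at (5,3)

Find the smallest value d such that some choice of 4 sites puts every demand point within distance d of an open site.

10

Open {A, B, C, D}.
  Farthest demand point is #3 at distance 10 (to C); all others are ≤ 10.
With {A, B, C, E} the worst case is 10.
With {A, C, D, E} the worst case is 10.
No size-4 selection achieves below 10.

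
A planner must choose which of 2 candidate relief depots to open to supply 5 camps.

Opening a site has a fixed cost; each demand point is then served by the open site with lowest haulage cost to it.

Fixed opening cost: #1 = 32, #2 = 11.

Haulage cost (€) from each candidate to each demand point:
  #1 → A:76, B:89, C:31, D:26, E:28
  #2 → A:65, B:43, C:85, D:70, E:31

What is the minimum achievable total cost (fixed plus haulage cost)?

Open {#1, #2}: assign each demand point to its cheapest open site.
  A→#2 65, B→#2 43, C→#1 31, D→#1 26, E→#1 28
  haulage cost 193, fixed 43 → total 236.
Compare {#1}: haulage cost 250 + fixed 32 = 282.
Compare {#2}: haulage cost 294 + fixed 11 = 305.

236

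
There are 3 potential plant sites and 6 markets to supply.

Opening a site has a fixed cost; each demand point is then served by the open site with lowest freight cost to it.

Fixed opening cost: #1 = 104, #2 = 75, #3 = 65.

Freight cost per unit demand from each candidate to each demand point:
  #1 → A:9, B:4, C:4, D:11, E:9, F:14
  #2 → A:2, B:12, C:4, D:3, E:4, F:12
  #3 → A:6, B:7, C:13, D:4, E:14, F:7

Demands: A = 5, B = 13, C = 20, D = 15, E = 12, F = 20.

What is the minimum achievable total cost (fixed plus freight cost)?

Open {#2, #3}: assign each demand point to its cheapest open site.
  A→#2 5×2=10, B→#3 13×7=91, C→#2 20×4=80, D→#2 15×3=45, E→#2 12×4=48, F→#3 20×7=140
  freight cost 414, fixed 140 → total 554.
Compare {#1, #2, #3}: freight cost 375 + fixed 244 = 619.
Compare {#1, #3}: freight cost 470 + fixed 169 = 639.
Compare {#2}: freight cost 579 + fixed 75 = 654.
All other subsets cost ≥ 619. Minimum total cost: 554.

554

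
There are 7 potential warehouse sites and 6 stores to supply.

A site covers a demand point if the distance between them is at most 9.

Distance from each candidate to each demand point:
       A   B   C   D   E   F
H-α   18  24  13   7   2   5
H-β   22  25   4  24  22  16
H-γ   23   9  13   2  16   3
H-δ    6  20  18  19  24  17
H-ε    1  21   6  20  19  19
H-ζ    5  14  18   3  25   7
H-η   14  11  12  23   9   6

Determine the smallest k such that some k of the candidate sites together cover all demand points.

Coverage sets (demand points within 9 of each site):
  H-α: {D, E, F}
  H-β: {C}
  H-γ: {B, D, F}
  H-δ: {A}
  H-ε: {A, C}
  H-ζ: {A, D, F}
  H-η: {E, F}
No 2 sites suffice: every size-2 union leaves at least one demand point uncovered.
But {H-α, H-γ, H-ε} covers everything, so the minimum is 3.

3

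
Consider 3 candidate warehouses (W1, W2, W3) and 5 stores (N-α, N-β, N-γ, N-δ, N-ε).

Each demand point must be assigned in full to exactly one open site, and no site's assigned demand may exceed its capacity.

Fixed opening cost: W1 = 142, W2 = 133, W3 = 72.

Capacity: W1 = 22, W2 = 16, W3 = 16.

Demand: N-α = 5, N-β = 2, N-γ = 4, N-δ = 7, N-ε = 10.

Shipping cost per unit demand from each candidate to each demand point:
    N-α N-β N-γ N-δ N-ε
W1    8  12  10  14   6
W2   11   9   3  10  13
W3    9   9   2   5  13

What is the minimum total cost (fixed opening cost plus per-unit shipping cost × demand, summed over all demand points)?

Open {W1, W3}; cheapest assignment that respects the capacities:
  W1 (cap 22, load 15): N-α, N-ε — cost 5×8 + 10×6 = 100
  W3 (cap 16, load 13): N-β, N-γ, N-δ — cost 2×9 + 4×2 + 7×5 = 61
  Shipping 161, fixed 214 → total 375.
  Any other capacity-feasible assignment to {W1, W3} ships for at least 161.
Compare {W2, W3}: its best feasible assignment gives total 441.
Compare {W1, W2}: its best feasible assignment gives total 475.
Every other set of open sites that can feasibly serve all demand totals ≥ 441 even under its best assignment. Minimum: 375.

375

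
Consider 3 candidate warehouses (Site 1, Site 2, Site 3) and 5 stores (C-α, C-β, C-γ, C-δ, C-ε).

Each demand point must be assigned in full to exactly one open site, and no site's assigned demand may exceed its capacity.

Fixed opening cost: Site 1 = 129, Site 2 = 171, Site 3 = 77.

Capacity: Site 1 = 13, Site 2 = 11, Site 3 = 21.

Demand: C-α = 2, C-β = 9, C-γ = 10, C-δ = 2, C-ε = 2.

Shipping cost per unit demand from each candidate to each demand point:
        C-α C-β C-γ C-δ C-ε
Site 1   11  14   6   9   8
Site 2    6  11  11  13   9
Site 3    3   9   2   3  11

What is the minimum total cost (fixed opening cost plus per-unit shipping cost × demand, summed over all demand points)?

Open {Site 1, Site 3}; cheapest assignment that respects the capacities:
  Site 1 (cap 13, load 4): C-δ, C-ε — cost 2×9 + 2×8 = 34
  Site 3 (cap 21, load 21): C-α, C-β, C-γ — cost 2×3 + 9×9 + 10×2 = 107
  Shipping 141, fixed 206 → total 347.
  Any other capacity-feasible assignment to {Site 1, Site 3} ships for at least 141.
Compare {Site 2, Site 3}: its best feasible assignment gives total 385.
Compare {Site 1, Site 2, Site 3}: its best feasible assignment gives total 512.
Every other set of open sites that can feasibly serve all demand totals ≥ 385 even under its best assignment. Minimum: 347.

347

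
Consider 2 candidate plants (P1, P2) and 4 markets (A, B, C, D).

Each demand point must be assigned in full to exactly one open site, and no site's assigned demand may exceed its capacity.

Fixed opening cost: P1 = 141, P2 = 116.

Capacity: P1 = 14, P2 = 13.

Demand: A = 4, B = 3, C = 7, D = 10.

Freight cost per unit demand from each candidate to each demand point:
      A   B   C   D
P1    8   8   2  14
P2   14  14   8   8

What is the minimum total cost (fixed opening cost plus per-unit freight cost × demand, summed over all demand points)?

Open {P1, P2}; cheapest assignment that respects the capacities:
  P1 (cap 14, load 14): A, B, C — cost 4×8 + 3×8 + 7×2 = 70
  P2 (cap 13, load 10): D — cost 10×8 = 80
  Shipping 150, fixed 257 → total 407.
  Any other capacity-feasible assignment to {P1, P2} ships for at least 150.
Total demand is 24 and no other set of sites has combined capacity ≥ 24, so {P1, P2} is the only feasible choice of open sites. Minimum: 407.

407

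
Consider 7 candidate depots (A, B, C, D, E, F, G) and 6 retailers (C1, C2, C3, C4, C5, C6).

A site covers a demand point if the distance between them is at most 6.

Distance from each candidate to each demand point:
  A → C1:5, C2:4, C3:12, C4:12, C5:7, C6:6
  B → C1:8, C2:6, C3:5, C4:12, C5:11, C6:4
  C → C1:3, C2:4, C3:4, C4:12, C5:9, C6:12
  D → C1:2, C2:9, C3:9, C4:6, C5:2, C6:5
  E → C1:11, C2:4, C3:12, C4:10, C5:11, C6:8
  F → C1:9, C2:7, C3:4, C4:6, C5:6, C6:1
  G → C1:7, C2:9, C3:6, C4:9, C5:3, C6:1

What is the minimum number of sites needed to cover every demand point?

Coverage sets (demand points within 6 of each site):
  A: {C1, C2, C6}
  B: {C2, C3, C6}
  C: {C1, C2, C3}
  D: {C1, C4, C5, C6}
  E: {C2}
  F: {C3, C4, C5, C6}
  G: {C3, C5, C6}
No single site covers all 6 demand points.
But {A, F} covers everything, so the minimum is 2.

2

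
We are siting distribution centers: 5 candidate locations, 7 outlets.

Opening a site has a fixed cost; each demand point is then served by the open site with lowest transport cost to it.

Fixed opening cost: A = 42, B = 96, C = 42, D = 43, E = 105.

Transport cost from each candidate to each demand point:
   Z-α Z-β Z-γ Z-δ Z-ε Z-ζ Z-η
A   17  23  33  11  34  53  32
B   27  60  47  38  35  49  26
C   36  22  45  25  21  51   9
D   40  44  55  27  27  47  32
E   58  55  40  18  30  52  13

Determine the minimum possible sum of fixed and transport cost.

Open {A}: assign each demand point to its cheapest open site.
  Z-α→A 17, Z-β→A 23, Z-γ→A 33, Z-δ→A 11, Z-ε→A 34, Z-ζ→A 53, Z-η→A 32
  transport cost 203, fixed 42 → total 245.
Compare {A, C}: transport cost 164 + fixed 84 = 248.
Compare {C}: transport cost 209 + fixed 42 = 251.
Compare {A, D}: transport cost 190 + fixed 85 = 275.
All other subsets cost ≥ 248. Minimum total cost: 245.

245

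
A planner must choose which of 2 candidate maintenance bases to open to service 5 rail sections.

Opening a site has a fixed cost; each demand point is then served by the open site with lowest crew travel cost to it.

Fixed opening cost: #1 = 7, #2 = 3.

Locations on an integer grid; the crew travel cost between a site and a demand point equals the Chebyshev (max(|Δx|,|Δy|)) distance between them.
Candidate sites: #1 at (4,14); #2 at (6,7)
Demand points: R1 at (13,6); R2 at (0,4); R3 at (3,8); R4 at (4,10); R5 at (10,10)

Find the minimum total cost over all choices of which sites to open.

Open {#2}: assign each demand point to its cheapest open site.
  R1→#2 7, R2→#2 6, R3→#2 3, R4→#2 3, R5→#2 4
  crew travel cost 23, fixed 3 → total 26.
Compare {#1, #2}: crew travel cost 23 + fixed 10 = 33.
Compare {#1}: crew travel cost 35 + fixed 7 = 42.

26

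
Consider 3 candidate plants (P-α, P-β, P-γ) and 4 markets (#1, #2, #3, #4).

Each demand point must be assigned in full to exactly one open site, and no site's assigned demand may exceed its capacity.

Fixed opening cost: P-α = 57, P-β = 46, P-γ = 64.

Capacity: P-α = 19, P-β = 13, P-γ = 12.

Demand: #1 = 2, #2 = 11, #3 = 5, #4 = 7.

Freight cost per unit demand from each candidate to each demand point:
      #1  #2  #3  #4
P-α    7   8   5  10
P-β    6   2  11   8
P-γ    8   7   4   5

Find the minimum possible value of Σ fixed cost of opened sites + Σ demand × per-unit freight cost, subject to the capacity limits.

199

Open {P-β, P-γ}; cheapest assignment that respects the capacities:
  P-β (cap 13, load 13): #1, #2 — cost 2×6 + 11×2 = 34
  P-γ (cap 12, load 12): #3, #4 — cost 5×4 + 7×5 = 55
  Shipping 89, fixed 110 → total 199.
  Any other capacity-feasible assignment to {P-β, P-γ} ships for at least 89.
Compare {P-α, P-β}: its best feasible assignment gives total 232.
Compare {P-α, P-β, P-γ}: its best feasible assignment gives total 256.
Every other set of open sites that can feasibly serve all demand totals ≥ 232 even under its best assignment. Minimum: 199.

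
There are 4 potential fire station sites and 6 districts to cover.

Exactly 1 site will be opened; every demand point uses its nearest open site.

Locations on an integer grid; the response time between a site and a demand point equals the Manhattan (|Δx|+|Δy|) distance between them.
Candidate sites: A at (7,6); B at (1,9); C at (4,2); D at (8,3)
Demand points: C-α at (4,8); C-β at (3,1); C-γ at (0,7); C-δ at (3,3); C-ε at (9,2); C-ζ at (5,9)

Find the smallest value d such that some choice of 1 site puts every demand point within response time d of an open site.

9

Open {A}.
  Farthest demand point is C-β at response time 9 (to A); all others are ≤ 9.
With {C} the worst case is 9.
With {D} the worst case is 12.
No size-1 selection achieves below 9.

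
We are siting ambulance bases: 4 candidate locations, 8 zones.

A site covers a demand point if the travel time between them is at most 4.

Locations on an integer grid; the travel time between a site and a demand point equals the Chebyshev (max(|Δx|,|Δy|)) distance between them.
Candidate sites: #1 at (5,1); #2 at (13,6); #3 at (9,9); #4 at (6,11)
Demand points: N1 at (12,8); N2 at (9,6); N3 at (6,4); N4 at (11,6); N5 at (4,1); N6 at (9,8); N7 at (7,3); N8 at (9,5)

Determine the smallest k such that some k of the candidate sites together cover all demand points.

Coverage sets (demand points within 4 of each site):
  #1: {N3, N5, N7, N8}
  #2: {N1, N2, N4, N6, N8}
  #3: {N1, N2, N4, N6, N8}
  #4: {N6}
No single site covers all 8 demand points.
But {#1, #2} covers everything, so the minimum is 2.

2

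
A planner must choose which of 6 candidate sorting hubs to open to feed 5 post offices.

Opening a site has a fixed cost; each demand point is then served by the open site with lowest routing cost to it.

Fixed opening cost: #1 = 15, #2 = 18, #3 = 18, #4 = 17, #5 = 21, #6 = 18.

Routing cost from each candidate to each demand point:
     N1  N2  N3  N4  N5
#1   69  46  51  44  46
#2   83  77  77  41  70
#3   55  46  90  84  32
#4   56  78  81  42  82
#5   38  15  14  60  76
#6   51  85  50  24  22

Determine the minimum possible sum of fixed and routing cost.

152

Open {#5, #6}: assign each demand point to its cheapest open site.
  N1→#5 38, N2→#5 15, N3→#5 14, N4→#6 24, N5→#6 22
  routing cost 113, fixed 39 → total 152.
Compare {#1, #5, #6}: routing cost 113 + fixed 54 = 167.
Compare {#4, #5, #6}: routing cost 113 + fixed 56 = 169.
Compare {#2, #5, #6}: routing cost 113 + fixed 57 = 170.
All other subsets cost ≥ 167. Minimum total cost: 152.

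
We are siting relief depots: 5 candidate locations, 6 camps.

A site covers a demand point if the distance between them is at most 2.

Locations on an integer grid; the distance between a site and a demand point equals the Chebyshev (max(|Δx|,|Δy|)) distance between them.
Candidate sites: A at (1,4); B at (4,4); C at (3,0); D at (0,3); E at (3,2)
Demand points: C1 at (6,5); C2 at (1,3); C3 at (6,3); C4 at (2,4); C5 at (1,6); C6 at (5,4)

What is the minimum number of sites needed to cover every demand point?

Coverage sets (demand points within 2 of each site):
  A: {C2, C4, C5}
  B: {C1, C3, C4, C6}
  C: {}
  D: {C2, C4}
  E: {C2, C4, C6}
No single site covers all 6 demand points.
But {A, B} covers everything, so the minimum is 2.

2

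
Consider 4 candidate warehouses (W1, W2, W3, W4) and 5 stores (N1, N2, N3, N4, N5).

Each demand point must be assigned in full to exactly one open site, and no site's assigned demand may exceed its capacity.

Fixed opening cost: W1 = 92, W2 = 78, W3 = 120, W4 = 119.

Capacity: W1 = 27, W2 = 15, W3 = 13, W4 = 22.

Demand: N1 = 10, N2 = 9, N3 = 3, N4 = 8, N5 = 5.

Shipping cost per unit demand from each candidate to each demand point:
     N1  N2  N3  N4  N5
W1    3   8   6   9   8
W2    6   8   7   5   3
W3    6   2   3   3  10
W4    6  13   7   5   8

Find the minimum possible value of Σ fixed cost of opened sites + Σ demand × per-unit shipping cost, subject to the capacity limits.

Open {W1, W2}; cheapest assignment that respects the capacities:
  W1 (cap 27, load 22): N1, N2, N3 — cost 10×3 + 9×8 + 3×6 = 120
  W2 (cap 15, load 13): N4, N5 — cost 8×5 + 5×3 = 55
  Shipping 175, fixed 170 → total 345.
  Any other capacity-feasible assignment to {W1, W2} ships for at least 175.
Compare {W1, W3}: its best feasible assignment gives total 381.
Compare {W1, W2, W3}: its best feasible assignment gives total 402.
Every other set of open sites that can feasibly serve all demand totals ≥ 381 even under its best assignment. Minimum: 345.

345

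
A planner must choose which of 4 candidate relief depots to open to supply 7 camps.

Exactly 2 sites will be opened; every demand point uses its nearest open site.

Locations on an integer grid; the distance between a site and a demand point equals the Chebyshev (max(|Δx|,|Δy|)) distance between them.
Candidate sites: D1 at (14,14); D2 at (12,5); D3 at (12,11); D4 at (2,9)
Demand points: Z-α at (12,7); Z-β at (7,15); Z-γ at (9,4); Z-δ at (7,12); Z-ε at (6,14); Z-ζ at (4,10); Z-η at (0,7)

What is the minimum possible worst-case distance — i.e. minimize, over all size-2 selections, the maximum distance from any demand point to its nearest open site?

Open {D2, D4}.
  Farthest demand point is Z-β at distance 6 (to D4); all others are ≤ 6.
With {D1, D4} the worst case is 7.
With {D3, D4} the worst case is 7.
No size-2 selection achieves below 6.

6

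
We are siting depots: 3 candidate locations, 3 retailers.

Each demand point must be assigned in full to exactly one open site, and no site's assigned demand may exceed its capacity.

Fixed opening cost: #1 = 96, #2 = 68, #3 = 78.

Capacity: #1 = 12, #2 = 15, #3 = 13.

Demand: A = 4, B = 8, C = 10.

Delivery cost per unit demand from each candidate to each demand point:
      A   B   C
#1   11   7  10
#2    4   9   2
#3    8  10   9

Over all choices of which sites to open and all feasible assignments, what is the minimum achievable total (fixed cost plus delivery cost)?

256

Open {#1, #2}; cheapest assignment that respects the capacities:
  #1 (cap 12, load 8): B — cost 8×7 = 56
  #2 (cap 15, load 14): A, C — cost 4×4 + 10×2 = 36
  Shipping 92, fixed 164 → total 256.
  Any other capacity-feasible assignment to {#1, #2} ships for at least 92.
Compare {#2, #3}: its best feasible assignment gives total 262.
Compare {#1, #2, #3}: its best feasible assignment gives total 334.
Every other set of open sites that can feasibly serve all demand totals ≥ 262 even under its best assignment. Minimum: 256.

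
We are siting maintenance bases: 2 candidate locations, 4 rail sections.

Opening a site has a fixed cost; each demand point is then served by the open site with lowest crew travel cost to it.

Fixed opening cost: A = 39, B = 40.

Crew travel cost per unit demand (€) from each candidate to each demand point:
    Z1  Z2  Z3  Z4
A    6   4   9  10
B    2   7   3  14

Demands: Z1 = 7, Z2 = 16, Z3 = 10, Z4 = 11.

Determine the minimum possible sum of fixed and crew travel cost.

297

Open {A, B}: assign each demand point to its cheapest open site.
  Z1→B 7×2=14, Z2→A 16×4=64, Z3→B 10×3=30, Z4→A 11×10=110
  crew travel cost 218, fixed 79 → total 297.
Compare {A}: crew travel cost 306 + fixed 39 = 345.
Compare {B}: crew travel cost 310 + fixed 40 = 350.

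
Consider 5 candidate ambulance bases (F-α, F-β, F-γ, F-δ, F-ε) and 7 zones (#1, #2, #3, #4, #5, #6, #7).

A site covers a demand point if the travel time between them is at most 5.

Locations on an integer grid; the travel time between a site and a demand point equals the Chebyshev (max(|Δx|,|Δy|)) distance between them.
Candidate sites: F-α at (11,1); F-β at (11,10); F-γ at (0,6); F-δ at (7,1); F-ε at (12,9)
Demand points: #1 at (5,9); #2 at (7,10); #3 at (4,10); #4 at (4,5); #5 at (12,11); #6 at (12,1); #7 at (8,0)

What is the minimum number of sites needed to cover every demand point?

3

Coverage sets (demand points within 5 of each site):
  F-α: {#6, #7}
  F-β: {#2, #5}
  F-γ: {#1, #3, #4}
  F-δ: {#4, #6, #7}
  F-ε: {#2, #5}
No 2 sites suffice: every size-2 union leaves at least one demand point uncovered.
But {F-α, F-β, F-γ} covers everything, so the minimum is 3.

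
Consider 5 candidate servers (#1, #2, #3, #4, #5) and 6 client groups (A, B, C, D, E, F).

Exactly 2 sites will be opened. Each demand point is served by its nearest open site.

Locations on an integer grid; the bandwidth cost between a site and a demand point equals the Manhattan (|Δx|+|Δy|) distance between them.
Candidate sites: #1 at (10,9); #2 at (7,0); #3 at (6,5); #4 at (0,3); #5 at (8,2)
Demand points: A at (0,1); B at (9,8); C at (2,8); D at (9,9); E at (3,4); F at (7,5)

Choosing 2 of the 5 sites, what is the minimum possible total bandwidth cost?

23

Open {#1, #4}.
  A→#4 2, B→#1 2, C→#4 7, D→#1 1, E→#4 4, F→#1 7  ⇒ total 23.
Compare {#1, #3}: total 25.
Compare {#3, #4}: total 27.
No size-2 selection does better; minimum is 23.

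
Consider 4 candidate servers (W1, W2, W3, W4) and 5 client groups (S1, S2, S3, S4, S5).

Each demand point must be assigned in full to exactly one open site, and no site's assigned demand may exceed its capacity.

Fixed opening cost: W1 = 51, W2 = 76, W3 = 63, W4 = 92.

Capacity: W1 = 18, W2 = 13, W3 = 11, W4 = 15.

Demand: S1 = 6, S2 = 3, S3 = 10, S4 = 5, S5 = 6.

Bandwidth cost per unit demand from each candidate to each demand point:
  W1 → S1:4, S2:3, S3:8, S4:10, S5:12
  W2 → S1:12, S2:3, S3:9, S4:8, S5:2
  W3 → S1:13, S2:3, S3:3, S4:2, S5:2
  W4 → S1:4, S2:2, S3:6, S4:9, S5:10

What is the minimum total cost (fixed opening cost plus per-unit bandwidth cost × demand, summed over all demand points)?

305

Open {W1, W2, W3}; cheapest assignment that respects the capacities:
  W1 (cap 18, load 9): S1, S2 — cost 6×4 + 3×3 = 33
  W2 (cap 13, load 11): S4, S5 — cost 5×8 + 6×2 = 52
  W3 (cap 11, load 10): S3 — cost 10×3 = 30
  Shipping 115, fixed 190 → total 305.
  Any other capacity-feasible assignment to {W1, W2, W3} ships for at least 115.
Compare {W1, W3, W4}: its best feasible assignment gives total 318.
Compare {W2, W3, W4}: its best feasible assignment gives total 343.
Every other set of open sites that can feasibly serve all demand totals ≥ 318 even under its best assignment. Minimum: 305.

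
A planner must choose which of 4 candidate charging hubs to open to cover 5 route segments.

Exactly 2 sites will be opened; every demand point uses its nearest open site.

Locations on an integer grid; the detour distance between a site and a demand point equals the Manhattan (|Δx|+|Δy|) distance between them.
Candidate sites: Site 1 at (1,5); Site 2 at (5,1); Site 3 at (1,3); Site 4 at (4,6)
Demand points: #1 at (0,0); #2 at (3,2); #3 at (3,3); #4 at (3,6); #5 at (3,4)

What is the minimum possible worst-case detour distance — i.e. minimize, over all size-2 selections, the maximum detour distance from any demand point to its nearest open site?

4

Open {Site 1, Site 3}.
  Farthest demand point is #1 at detour distance 4 (to Site 3); all others are ≤ 4.
With {Site 3, Site 4} the worst case is 4.
With {Site 2, Site 3} the worst case is 5.
No size-2 selection achieves below 4.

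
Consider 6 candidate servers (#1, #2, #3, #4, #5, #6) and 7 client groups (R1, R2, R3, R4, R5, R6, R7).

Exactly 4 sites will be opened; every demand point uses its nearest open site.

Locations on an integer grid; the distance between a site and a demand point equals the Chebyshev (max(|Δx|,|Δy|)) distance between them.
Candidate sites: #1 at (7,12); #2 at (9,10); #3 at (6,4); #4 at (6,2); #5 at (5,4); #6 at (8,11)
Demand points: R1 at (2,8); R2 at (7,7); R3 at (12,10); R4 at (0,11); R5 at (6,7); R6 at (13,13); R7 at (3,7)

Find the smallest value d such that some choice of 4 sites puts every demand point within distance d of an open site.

7

Open {#1, #2, #3, #4}.
  Farthest demand point is R4 at distance 7 (to #1); all others are ≤ 7.
With {#1, #2, #3, #5} the worst case is 7.
With {#1, #2, #3, #6} the worst case is 7.
No size-4 selection achieves below 7.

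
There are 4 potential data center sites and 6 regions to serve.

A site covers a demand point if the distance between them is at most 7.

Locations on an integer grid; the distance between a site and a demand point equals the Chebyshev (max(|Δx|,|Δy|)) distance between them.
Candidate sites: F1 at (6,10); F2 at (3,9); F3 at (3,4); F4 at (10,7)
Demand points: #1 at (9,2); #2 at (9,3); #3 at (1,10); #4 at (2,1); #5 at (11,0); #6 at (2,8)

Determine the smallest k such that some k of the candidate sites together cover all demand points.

2

Coverage sets (demand points within 7 of each site):
  F1: {#2, #3, #6}
  F2: {#1, #2, #3, #6}
  F3: {#1, #2, #3, #4, #6}
  F4: {#1, #2, #5}
No single site covers all 6 demand points.
But {F3, F4} covers everything, so the minimum is 2.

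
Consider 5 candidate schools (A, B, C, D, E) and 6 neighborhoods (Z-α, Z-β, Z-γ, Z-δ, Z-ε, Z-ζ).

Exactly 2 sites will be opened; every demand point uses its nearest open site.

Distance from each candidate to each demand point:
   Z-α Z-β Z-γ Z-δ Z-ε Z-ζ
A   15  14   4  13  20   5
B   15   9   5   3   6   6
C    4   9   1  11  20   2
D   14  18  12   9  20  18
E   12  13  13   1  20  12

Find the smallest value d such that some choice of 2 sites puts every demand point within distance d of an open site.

Open {B, C}.
  Farthest demand point is Z-β at distance 9 (to B); all others are ≤ 9.
With {B, E} the worst case is 12.
With {B, D} the worst case is 14.
No size-2 selection achieves below 9.

9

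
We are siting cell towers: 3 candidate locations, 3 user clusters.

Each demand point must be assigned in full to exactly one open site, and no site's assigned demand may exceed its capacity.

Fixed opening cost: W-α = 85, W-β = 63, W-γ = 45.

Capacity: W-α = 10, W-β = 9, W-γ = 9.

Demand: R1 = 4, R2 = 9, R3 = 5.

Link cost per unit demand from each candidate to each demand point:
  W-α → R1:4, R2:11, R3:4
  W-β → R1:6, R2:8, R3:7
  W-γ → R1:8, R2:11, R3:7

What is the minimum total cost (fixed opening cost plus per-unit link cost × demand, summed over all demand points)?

Open {W-β, W-γ}; cheapest assignment that respects the capacities:
  W-β (cap 9, load 9): R2 — cost 9×8 = 72
  W-γ (cap 9, load 9): R1, R3 — cost 4×8 + 5×7 = 67
  Shipping 139, fixed 108 → total 247.
  Any other capacity-feasible assignment to {W-β, W-γ} ships for at least 139.
Compare {W-α, W-β}: its best feasible assignment gives total 256.
Compare {W-α, W-γ}: its best feasible assignment gives total 265.
Every other set of open sites that can feasibly serve all demand totals ≥ 256 even under its best assignment. Minimum: 247.

247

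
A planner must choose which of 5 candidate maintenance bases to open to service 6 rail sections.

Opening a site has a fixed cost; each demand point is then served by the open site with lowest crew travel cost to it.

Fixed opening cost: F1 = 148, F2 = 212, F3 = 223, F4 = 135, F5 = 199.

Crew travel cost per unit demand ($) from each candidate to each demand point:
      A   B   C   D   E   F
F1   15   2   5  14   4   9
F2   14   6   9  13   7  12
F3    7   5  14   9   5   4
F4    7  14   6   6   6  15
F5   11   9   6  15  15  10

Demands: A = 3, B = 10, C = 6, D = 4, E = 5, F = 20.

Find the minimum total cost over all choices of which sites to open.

499

Open {F1}: assign each demand point to its cheapest open site.
  A→F1 3×15=45, B→F1 10×2=20, C→F1 6×5=30, D→F1 4×14=56, E→F1 5×4=20, F→F1 20×9=180
  crew travel cost 351, fixed 148 → total 499.
Compare {F3}: crew travel cost 296 + fixed 223 = 519.
Compare {F1, F3}: crew travel cost 207 + fixed 371 = 578.
Compare {F1, F4}: crew travel cost 295 + fixed 283 = 578.
All other subsets cost ≥ 519. Minimum total cost: 499.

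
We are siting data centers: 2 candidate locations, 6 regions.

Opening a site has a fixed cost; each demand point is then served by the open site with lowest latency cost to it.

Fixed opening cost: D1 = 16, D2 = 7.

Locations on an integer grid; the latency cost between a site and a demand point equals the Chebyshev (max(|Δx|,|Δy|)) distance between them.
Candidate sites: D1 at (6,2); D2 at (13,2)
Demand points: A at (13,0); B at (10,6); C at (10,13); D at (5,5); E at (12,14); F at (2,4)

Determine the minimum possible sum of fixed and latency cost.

Open {D2}: assign each demand point to its cheapest open site.
  A→D2 2, B→D2 4, C→D2 11, D→D2 8, E→D2 12, F→D2 11
  latency cost 48, fixed 7 → total 55.
Compare {D1}: latency cost 41 + fixed 16 = 57.
Compare {D1, D2}: latency cost 36 + fixed 23 = 59.

55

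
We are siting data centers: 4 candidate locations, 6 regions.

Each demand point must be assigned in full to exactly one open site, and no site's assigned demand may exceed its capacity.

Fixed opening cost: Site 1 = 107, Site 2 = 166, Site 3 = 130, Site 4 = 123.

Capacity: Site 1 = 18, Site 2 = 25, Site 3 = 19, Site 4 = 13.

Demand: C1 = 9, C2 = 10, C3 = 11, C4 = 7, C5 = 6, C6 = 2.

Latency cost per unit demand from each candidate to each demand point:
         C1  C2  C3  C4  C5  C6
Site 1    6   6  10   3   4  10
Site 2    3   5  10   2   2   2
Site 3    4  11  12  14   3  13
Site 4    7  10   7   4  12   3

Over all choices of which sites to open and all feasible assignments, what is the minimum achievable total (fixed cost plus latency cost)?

578

Open {Site 1, Site 3, Site 4}; cheapest assignment that respects the capacities:
  Site 1 (cap 18, load 17): C2, C4 — cost 10×6 + 7×3 = 81
  Site 3 (cap 19, load 15): C1, C5 — cost 9×4 + 6×3 = 54
  Site 4 (cap 13, load 13): C3, C6 — cost 11×7 + 2×3 = 83
  Shipping 218, fixed 360 → total 578.
  Any other capacity-feasible assignment to {Site 1, Site 3, Site 4} ships for at least 218.
Compare {Site 1, Site 2, Site 4}: its best feasible assignment gives total 589.
Compare {Site 2, Site 3, Site 4}: its best feasible assignment gives total 612.
Every other set of open sites that can feasibly serve all demand totals ≥ 589 even under its best assignment. Minimum: 578.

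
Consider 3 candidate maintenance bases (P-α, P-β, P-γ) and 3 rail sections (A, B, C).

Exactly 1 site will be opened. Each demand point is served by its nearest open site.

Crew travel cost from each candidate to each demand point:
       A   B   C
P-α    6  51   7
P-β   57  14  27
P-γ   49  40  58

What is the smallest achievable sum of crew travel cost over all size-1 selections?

64

Open {P-α}.
  A→P-α 6, B→P-α 51, C→P-α 7  ⇒ total 64.
Compare {P-β}: total 98.
Compare {P-γ}: total 147.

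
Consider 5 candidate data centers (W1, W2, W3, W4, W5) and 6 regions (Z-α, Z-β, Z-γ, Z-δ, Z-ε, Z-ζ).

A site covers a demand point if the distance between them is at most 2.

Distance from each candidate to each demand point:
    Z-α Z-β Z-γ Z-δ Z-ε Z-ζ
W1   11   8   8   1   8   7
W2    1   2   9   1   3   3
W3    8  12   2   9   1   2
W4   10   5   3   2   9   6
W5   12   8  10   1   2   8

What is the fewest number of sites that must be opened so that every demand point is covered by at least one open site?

2

Coverage sets (demand points within 2 of each site):
  W1: {Z-δ}
  W2: {Z-α, Z-β, Z-δ}
  W3: {Z-γ, Z-ε, Z-ζ}
  W4: {Z-δ}
  W5: {Z-δ, Z-ε}
No single site covers all 6 demand points.
But {W2, W3} covers everything, so the minimum is 2.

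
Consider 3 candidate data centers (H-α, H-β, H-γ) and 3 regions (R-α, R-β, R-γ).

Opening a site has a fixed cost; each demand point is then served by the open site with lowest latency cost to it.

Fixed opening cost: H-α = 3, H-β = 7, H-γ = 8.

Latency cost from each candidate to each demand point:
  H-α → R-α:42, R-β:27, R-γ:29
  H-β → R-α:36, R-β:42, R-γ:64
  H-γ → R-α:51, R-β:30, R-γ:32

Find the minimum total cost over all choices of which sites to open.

101

Open {H-α}: assign each demand point to its cheapest open site.
  R-α→H-α 42, R-β→H-α 27, R-γ→H-α 29
  latency cost 98, fixed 3 → total 101.
Compare {H-α, H-β}: latency cost 92 + fixed 10 = 102.
Compare {H-α, H-γ}: latency cost 98 + fixed 11 = 109.
Compare {H-α, H-β, H-γ}: latency cost 92 + fixed 18 = 110.
All other subsets cost ≥ 102. Minimum total cost: 101.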